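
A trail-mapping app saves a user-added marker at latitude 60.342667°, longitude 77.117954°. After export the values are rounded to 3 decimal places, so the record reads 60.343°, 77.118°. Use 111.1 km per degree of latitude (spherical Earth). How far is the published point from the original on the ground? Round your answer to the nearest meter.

Δlat = 60.342667 − 60.343 = -0.000333°; Δlon = 77.117954 − 77.118 = -0.000046°.
North–south shift: -0.000333 × 111100 = -36.9963 m.
E–W at 60.343°: -0.000046° × 111100 × cos 60.343° = -0.000046 × 111100 × 0.4948 ≈ -2.52876 m.
Combined displacement = (36.9963² + 2.52876²)^½ ≈ 37.0826 m.

37 meters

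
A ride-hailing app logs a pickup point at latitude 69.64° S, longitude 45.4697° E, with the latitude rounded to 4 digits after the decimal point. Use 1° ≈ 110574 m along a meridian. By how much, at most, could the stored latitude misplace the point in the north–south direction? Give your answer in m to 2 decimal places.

Rounding to 4 decimal places leaves the latitude within ±5e-05° of the true value.
So the N–S error is at most 5e-05 × 110574 = 5.5287 m.

5.53 m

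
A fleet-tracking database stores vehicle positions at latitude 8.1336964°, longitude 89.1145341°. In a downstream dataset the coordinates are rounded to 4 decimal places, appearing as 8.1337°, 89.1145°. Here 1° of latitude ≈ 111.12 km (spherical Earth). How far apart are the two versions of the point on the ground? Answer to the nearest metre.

4 metres

Δlat = 8.1336964 − 8.1337 = -0.0000036°; Δlon = 89.1145341 − 89.1145 = +0.0000341°.
North–south shift: -0.0000036 × 111120 = -0.400032 m.
East–west at this latitude: 0.0000341° × 111120 × cos 8.1337° ≈ 0.0000341 × 110002 = 3.75108 m.
Distance: √(0.400032² + 3.75108²) ≈ 3.77235 m.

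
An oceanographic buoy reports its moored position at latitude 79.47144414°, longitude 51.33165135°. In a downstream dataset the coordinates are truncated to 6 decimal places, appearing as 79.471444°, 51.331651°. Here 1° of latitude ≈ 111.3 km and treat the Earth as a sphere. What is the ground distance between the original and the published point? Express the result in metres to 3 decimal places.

0.017 metres

Δlat = 79.47144414 − 79.471444 = +0.00000014°; Δlon = 51.33165135 − 51.331651 = +0.00000035°.
North–south shift: 0.00000014 × 111300 = 0.015582 m.
E–W at 79.4714°: 0.00000035° × 111300 × cos 79.4714° = 0.00000035 × 111300 × 0.1827 ≈ 0.00711807 m.
Distance: √(0.015582² + 0.00711807²) ≈ 0.0171308 m.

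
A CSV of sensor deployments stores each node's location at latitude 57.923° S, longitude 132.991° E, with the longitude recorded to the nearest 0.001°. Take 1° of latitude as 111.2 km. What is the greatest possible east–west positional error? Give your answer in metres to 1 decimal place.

29.5 metres

Rounding to 3 decimal places leaves the longitude within ±0.0005° of the true value.
At latitude 57.923° a degree of longitude spans 111200 m × cos 57.923° = 111200 × 0.5311 ≈ 59053.7 m.
East–west error: 0.0005° × 59053.7 m/° ≈ 29.5269 m.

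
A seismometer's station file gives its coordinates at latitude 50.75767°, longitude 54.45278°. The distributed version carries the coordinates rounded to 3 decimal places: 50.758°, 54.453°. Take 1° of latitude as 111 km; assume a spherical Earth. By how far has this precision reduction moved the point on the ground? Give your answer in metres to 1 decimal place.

The latitude changed by -0.00033° and the longitude by -0.00022°.
N–S: -0.00033° × 111000 m/° = -36.63 m.
East–west at this latitude: -0.00022° × 111000 × cos 50.758° ≈ -0.00022 × 70218.3 = -15.448 m.
Combined displacement = (36.63² + 15.448²)^½ ≈ 39.7542 m.

39.8 metres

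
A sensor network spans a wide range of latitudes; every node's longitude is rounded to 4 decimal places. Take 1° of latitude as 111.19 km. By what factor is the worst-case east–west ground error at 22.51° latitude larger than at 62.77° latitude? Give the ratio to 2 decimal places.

Rounding to 4 decimal places leaves the longitude within ±5e-05° of the true value.
Error at 22.51° = 5e-05° × 111190 × cos 22.51° ≈ 5.5595 × 0.9238 = 5.1359 m.
Error at 62.77° = 5e-05° × 111190 × cos 62.77° ≈ 5.5595 × 0.4576 = 2.5438 m.
The ratio reduces to cos 22.51° / cos 62.77° = 0.9238/0.4576 ≈ 2.0190.

2.02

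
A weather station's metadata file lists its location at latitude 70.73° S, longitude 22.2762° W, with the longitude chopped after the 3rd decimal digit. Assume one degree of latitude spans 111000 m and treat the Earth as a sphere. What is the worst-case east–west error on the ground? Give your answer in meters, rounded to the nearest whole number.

37 meters

Truncating at 3 decimal places can drop up to a full unit in the last place, so the longitude may be off by as much as 0.001°.
At latitude 70.73° a degree of longitude spans 111000 m × cos 70.73° = 111000 × 0.3300 ≈ 36632.2 m.
So at most 0.001° × 36632.2 ≈ 36.6322 m east–west.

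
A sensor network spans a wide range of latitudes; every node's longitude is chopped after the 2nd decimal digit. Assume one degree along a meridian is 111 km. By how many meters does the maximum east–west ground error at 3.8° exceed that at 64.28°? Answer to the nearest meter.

Truncating at 2 decimal places can drop up to a full unit in the last place, so the longitude may be off by as much as 0.01°.
Error at 3.8° = 0.01° × 111000 × cos 3.8° ≈ 1110 × 0.9978 = 1107.6 m.
Error at 64.28° = 0.01° × 111000 × cos 64.28° ≈ 1110 × 0.4340 = 481.71 m.
Difference: 1107.6 − 481.71 = 625.85 m.

626 meters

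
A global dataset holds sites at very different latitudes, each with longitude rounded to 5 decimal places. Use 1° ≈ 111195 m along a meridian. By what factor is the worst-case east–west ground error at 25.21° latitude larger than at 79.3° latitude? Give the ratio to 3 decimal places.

Rounding to 5 decimal places leaves the longitude within ±5e-06° of the true value.
At 25.21°: 5e-06° × 111195 × cos 25.21° = 5e-06 × 111195 × 0.9048 ≈ 0.50302 m.
At 79.3°: 5e-06° × 111195 × cos 79.3° = 5e-06 × 111195 × 0.1857 ≈ 0.10323 m.
The ratio reduces to cos 25.21° / cos 79.3° = 0.9048/0.1857 ≈ 4.8730.

4.873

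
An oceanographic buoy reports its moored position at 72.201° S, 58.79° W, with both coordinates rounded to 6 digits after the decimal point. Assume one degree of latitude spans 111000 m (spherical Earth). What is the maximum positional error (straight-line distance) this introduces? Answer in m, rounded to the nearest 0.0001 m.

0.0580 m

Rounding to 6 decimal places leaves each coordinate within ±5e-07° of the true value.
North–south component: 5e-07° × 111000 = 0.0555 m.
E–W at 72.201°: 5e-07° × 111000 × cos 72.201° = 5e-07 × 111000 × 0.3057 ≈ 0.0169652 m.
Combining orthogonally: (0.0555² + 0.0169652²)^½ ≈ 0.058035 m.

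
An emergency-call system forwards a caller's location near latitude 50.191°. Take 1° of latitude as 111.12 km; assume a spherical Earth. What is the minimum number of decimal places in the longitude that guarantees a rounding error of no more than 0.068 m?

At 50.191° one degree of longitude covers 111120 × cos 50.191° ≈ 111120 × 0.6402 ≈ 71142.4 m.
Rounding to N decimal places gives at most 0.5 × 10⁻ᴺ degrees of error, i.e. 0.5 × 10⁻ᴺ × 71142.4 m.
Setting 35571.2 × 10⁻ᴺ ≤ 0.068 gives 10ᴺ ≥ 5.231e+05, i.e. N ≥ 5.72.
N = 5 would give 0.356 m (too coarse); N = 6 gives 0.0356 m ≤ 0.068 m.

6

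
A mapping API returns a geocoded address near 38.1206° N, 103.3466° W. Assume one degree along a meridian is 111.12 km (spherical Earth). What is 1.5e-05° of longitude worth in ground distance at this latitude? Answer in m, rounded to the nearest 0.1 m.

1.3 m

1.5e-05° of longitude at 38.1206° is 1.5e-05 × 111120 × cos 38.1206° ≈ 1.5e-05 × 87419.6 = 1.31129 m.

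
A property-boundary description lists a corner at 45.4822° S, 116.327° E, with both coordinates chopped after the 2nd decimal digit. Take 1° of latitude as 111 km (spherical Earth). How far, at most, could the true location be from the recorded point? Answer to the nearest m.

1356 m

Truncating at 2 decimal places can drop up to a full unit in the last place, so each coordinate may be off by as much as 0.01°.
N–S: 0.01° × 111000 m/° = 1110 m.
E–W at 45.4822°: 0.01° × 111000 × cos 45.4822° = 0.01 × 111000 × 0.7011 ≈ 778.255 m.
Worst case both components are at the extreme and orthogonal: √(1110² + 778.255²) ≈ 1355.65 m.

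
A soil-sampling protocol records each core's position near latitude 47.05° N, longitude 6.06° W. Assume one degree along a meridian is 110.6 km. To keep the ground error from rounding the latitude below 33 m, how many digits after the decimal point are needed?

4 decimal places

One degree of latitude covers 110600 m.
With N decimal places the half-ulp bound is 0.5·10⁻ᴺ°, or 0.5·10⁻ᴺ × 110600 m on the ground.
Setting 55300 × 10⁻ᴺ ≤ 33 gives 10ᴺ ≥ 1676, i.e. N ≥ 3.22.
So 4 decimal places suffice (5.53 m); 3 would allow up to 55.3 m.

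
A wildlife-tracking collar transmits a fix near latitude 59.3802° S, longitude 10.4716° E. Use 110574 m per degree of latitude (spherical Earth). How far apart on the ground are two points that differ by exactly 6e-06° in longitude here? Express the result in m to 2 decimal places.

6e-06° of longitude at 59.3802° is 6e-06 × 110574 × cos 59.3802° ≈ 6e-06 × 56319.6 = 0.337918 m.

0.34 m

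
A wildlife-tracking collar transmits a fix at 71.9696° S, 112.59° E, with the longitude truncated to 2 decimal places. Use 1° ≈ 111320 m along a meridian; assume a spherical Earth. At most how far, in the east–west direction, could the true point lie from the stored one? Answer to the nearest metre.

345 metres

Truncating at 2 decimal places can drop up to a full unit in the last place, so the longitude may be off by as much as 0.01°.
At latitude 71.9696° a degree of longitude spans 111320 m × cos 71.9696° = 111320 × 0.3095 ≈ 34455.9 m.
East–west error: 0.01° × 34455.9 m/° ≈ 344.559 m.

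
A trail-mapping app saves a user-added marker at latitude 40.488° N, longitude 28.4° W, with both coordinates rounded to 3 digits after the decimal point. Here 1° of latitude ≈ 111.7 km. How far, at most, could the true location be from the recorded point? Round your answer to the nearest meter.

70 meters

Rounding to 3 decimal places leaves each coordinate within ±0.0005° of the true value.
Latitude error → 0.0005 × 111700 = 55.85 m along the meridian.
E–W at 40.488°: 0.0005° × 111700 × cos 40.488° = 0.0005 × 111700 × 0.7605 ≈ 42.4763 m.
Worst case both components are at the extreme and orthogonal: √(55.85² + 42.4763²) ≈ 70.1673 m.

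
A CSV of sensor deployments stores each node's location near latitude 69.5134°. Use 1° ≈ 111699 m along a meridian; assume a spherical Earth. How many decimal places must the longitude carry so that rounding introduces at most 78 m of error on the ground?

3 decimal places

At 69.5134° one degree of longitude covers 111699 × cos 69.5134° ≈ 111699 × 0.3500 ≈ 39093.3 m.
N decimal places → at most half a unit in the last place, 0.5 × 10⁻ᴺ° = 39093.3/2 × 10⁻ᴺ m.
Setting 19546.7 × 10⁻ᴺ ≤ 78 gives 10ᴺ ≥ 250.6, i.e. N ≥ 2.40.
So 3 decimal places suffice (19.5 m); 2 would allow up to 195 m.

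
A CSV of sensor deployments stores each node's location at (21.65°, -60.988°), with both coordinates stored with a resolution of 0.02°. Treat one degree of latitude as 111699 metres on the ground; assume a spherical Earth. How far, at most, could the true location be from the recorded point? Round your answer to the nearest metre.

1525 metres

With a 0.02° grid the true value lies within half a step, ±0.02°/2 = ±0.01°, of the stored one.
N–S: 0.01° × 111699 m/° = 1116.99 m.
E–W at 21.65°: 0.01° × 111699 × cos 21.65° = 0.01 × 111699 × 0.9295 ≈ 1038.19 m.
Worst case both components are at the extreme and orthogonal: √(1116.99² + 1038.19²) ≈ 1524.96 m.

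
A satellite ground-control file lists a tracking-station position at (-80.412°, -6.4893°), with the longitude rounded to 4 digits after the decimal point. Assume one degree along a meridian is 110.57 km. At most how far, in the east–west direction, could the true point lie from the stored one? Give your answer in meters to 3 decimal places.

Rounding to 4 decimal places leaves the longitude within ±5e-05° of the true value.
One degree of longitude at 80.412° is 110570 × cos 80.412° ≈ 110570 × 0.1666 = 18416.8 m.
Maximum E–W displacement: 5e-05 × 18416.8 = 0.920839 m.

0.921 meters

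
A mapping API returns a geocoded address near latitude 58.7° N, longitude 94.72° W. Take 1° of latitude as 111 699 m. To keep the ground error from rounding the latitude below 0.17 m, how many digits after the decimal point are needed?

One degree of latitude covers 111699 m.
With N decimal places the half-ulp bound is 0.5·10⁻ᴺ°, or 0.5·10⁻ᴺ × 111699 m on the ground.
Need 0.5 × 111699 × 10⁻ᴺ ≤ 0.17 → 10⁻ᴺ ≤ 3.044e-06, so N ≥ 5.52.
N = 5 would give 0.558 m (too coarse); N = 6 gives 0.0558 m ≤ 0.17 m.

6 decimal places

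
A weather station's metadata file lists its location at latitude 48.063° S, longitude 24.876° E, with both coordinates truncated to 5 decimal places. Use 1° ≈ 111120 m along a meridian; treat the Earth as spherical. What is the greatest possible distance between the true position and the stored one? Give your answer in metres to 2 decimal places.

Truncating at 5 decimal places can drop up to a full unit in the last place, so each coordinate may be off by as much as 1e-05°.
North–south component: 1e-05° × 111120 = 1.1112 m.
Longitude error → 1e-05 × 111120 × cos 48.063° = 1e-05 × 111120 × 0.6683 ≈ 0.742629 m.
Combining orthogonally: (1.1112² + 0.742629²)^½ ≈ 1.33651 m.

1.34 metres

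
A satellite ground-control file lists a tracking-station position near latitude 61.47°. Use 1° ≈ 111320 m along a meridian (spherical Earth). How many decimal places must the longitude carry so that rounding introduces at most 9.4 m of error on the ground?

At 61.47° one degree of longitude covers 111320 × cos 61.47° ≈ 111320 × 0.4776 ≈ 53168.5 m.
N decimal places → at most half a unit in the last place, 0.5 × 10⁻ᴺ° = 53168.5/2 × 10⁻ᴺ m.
Need 0.5 × 53168.5 × 10⁻ᴺ ≤ 9.4 → 10⁻ᴺ ≤ 3.536e-04, so N ≥ 3.45.
At 3 places the error can reach 26.6 m, but 4 places keeps it to 2.66 m.

4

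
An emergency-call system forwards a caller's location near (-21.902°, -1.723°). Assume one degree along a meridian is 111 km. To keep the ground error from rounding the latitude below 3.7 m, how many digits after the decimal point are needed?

One degree of latitude covers 111000 m.
Rounding to N decimal places gives at most 0.5 × 10⁻ᴺ degrees of error, i.e. 0.5 × 10⁻ᴺ × 111000 m.
Setting 55500 × 10⁻ᴺ ≤ 3.7 gives 10ᴺ ≥ 1.5e+04, i.e. N ≥ 4.18.
N = 4 would give 5.55 m (too coarse); N = 5 gives 0.555 m ≤ 3.7 m.

5 decimal places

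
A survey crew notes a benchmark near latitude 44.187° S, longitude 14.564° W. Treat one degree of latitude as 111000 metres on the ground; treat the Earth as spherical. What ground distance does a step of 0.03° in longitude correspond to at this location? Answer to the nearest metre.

2388 metres

0.03° of longitude at 44.187° is 0.03 × 111000 × cos 44.187° ≈ 0.03 × 79594.6 = 2387.84 m.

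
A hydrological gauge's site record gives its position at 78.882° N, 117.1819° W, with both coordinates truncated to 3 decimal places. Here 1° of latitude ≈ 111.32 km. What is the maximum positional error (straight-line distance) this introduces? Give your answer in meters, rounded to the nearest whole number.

113 meters

Truncating at 3 decimal places can drop up to a full unit in the last place, so each coordinate may be off by as much as 0.001°.
Latitude error → 0.001 × 111320 = 111.32 m along the meridian.
E–W at 78.882°: 0.001° × 111320 × cos 78.882° = 0.001 × 111320 × 0.1928 ≈ 21.4659 m.
Worst case both components are at the extreme and orthogonal: √(111.32² + 21.4659²) ≈ 113.371 m.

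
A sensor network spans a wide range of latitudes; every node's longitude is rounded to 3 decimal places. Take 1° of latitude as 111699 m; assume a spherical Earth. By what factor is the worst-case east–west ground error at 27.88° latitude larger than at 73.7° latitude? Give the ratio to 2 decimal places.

3.15

Rounding to 3 decimal places leaves the longitude within ±0.0005° of the true value.
Error at 27.88° = 0.0005° × 111699 × cos 27.88° ≈ 55.849 × 0.8839 = 49.367 m.
Error at 73.7° = 0.0005° × 111699 × cos 73.7° ≈ 55.849 × 0.2807 = 15.675 m.
The ratio reduces to cos 27.88° / cos 73.7° = 0.8839/0.2807 ≈ 3.1494.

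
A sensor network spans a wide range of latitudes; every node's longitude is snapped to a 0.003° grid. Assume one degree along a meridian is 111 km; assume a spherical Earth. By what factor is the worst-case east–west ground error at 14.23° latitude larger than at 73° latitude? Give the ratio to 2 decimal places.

With a 0.003° grid the true value lies within half a step, ±0.003°/2 = ±0.0015°, of the stored one.
Error at 14.23° = 0.0015° × 111000 × cos 14.23° ≈ 166.5 × 0.9693 = 161.39 m.
Error at 73° = 0.0015° × 111000 × cos 73° ≈ 166.5 × 0.2924 = 48.68 m.
The ratio reduces to cos 14.23° / cos 73° = 0.9693/0.2924 ≈ 3.3154.

3.32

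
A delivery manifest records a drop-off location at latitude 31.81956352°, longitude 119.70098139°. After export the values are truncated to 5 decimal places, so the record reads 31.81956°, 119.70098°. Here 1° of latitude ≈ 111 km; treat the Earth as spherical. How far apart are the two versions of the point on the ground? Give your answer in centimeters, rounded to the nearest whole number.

The latitude changed by +0.00000352° and the longitude by +0.00000139°.
North–south shift: 0.00000352 × 111000 = 0.39072 m.
East–west at this latitude: 0.00000139° × 111000 × cos 31.8196° ≈ 0.00000139 × 94318.1 = 0.131102 m.
Distance: √(0.39072² + 0.131102²) ≈ 0.412128 m.
That is 0.412128 m = 41.213 cm.

41 centimeters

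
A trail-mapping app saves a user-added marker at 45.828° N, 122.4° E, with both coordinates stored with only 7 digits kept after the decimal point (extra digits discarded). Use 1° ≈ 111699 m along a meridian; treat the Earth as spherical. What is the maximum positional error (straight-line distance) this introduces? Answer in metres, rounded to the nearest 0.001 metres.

Truncating at 7 decimal places can drop up to a full unit in the last place, so each coordinate may be off by as much as 1e-07°.
N–S: 1e-07° × 111699 m/° = 0.0111699 m.
E–W at 45.828°: 1e-07° × 111699 × cos 45.828° = 1e-07 × 111699 × 0.6968 ≈ 0.00778335 m.
Worst case both components are at the extreme and orthogonal: √(0.0111699² + 0.00778335²) ≈ 0.0136142 m.

0.014 metres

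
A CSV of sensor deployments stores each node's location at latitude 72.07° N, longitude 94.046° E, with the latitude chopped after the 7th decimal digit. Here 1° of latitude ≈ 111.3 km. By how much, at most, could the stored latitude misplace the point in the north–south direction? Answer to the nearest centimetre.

Truncating at 7 decimal places can drop up to a full unit in the last place, so the latitude may be off by as much as 1e-07°.
North–south distance: 1e-07° × 111300 m/° = 0.01113 m.
That is 0.01113 m = 1.113 cm.

1 centimetres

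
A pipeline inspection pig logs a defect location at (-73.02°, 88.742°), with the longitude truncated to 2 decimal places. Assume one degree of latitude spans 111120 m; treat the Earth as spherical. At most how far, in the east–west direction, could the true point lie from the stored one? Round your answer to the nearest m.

Truncating at 2 decimal places can drop up to a full unit in the last place, so the longitude may be off by as much as 0.01°.
Parallels shrink by cos φ, so at 73.02° a degree of longitude is 111120 × 0.2920 ≈ 32451.2 m.
So at most 0.01° × 32451.2 ≈ 324.512 m east–west.

325 m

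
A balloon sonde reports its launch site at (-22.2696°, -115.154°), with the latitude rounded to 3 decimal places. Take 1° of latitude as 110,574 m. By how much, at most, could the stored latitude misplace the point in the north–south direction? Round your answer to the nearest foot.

Rounding to 3 decimal places leaves the latitude within ±0.0005° of the true value.
North–south distance: 0.0005° × 110574 m/° = 55.287 m.
In feet: 55.287 m ÷ 0.3048 ≈ 181.39 ft.

181 feet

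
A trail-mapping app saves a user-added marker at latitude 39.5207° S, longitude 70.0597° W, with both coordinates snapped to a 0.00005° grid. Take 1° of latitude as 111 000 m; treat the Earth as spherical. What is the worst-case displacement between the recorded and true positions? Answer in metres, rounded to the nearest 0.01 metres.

With a 0.00005° grid the true value lies within half a step, ±0.00005°/2 = ±2.5e-05°, of the stored one.
North–south component: 2.5e-05° × 111000 = 2.775 m.
Longitude error → 2.5e-05 × 111000 × cos 39.5207° = 2.5e-05 × 111000 × 0.7714 ≈ 2.14062 m.
The two errors are perpendicular, so the maximum displacement is √(2.775² + 2.14062²) ≈ 3.50469 m.

3.50 metres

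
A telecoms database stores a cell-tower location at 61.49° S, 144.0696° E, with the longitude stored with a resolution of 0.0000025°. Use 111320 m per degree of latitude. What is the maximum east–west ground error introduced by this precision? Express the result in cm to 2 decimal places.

6.64 cm

With a 0.0000025° grid the true value lies within half a step, ±0.0000025°/2 = ±1.25e-06°, of the stored one.
Parallels shrink by cos φ, so at 61.49° a degree of longitude is 111320 × 0.4773 ≈ 53134.4 m.
So at most 1.25e-06° × 53134.4 ≈ 0.066418 m east–west.
That is 0.066418 m = 6.6418 cm.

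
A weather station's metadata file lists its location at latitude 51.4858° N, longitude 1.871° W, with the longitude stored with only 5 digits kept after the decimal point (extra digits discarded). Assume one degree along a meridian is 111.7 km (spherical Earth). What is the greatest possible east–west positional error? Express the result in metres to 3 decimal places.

Truncating at 5 decimal places can drop up to a full unit in the last place, so the longitude may be off by as much as 1e-05°.
At latitude 51.4858° a degree of longitude spans 111700 m × cos 51.4858° = 111700 × 0.6227 ≈ 69556.5 m.
So at most 1e-05° × 69556.5 ≈ 0.695565 m east–west.

0.696 metres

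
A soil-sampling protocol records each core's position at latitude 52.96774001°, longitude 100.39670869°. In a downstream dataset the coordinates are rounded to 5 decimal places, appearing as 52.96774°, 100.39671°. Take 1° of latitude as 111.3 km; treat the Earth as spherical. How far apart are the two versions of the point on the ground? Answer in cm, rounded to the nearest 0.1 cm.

8.8 cm

Δlat = 52.96774001 − 52.96774 = +0.00000001°; Δlon = 100.39670869 − 100.39671 = -0.00000131°.
North–south shift: 0.00000001 × 111300 = 0.001113 m.
E–W at 52.9677°: -0.00000131° × 111300 × cos 52.9677° = -0.00000131 × 111300 × 0.6023 ≈ -0.087812 m.
Distance: √(0.001113² + 0.087812²) ≈ 0.087819 m.
That is 0.087819 m = 8.7819 cm.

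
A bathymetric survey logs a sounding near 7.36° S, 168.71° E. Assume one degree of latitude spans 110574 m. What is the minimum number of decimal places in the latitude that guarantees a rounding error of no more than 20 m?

4

One degree of latitude covers 110574 m.
N decimal places → at most half a unit in the last place, 0.5 × 10⁻ᴺ° = 110574/2 × 10⁻ᴺ m.
Need 0.5 × 110574 × 10⁻ᴺ ≤ 20 → 10⁻ᴺ ≤ 3.617e-04, so N ≥ 3.44.
N = 3 would give 55.3 m (too coarse); N = 4 gives 5.53 m ≤ 20 m.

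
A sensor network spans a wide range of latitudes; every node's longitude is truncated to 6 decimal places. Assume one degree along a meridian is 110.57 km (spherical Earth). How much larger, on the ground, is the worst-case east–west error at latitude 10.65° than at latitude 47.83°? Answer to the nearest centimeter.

Truncating at 6 decimal places can drop up to a full unit in the last place, so the longitude may be off by as much as 1e-06°.
Error at 10.65° = 1e-06° × 110570 × cos 10.65° ≈ 0.11057 × 0.9828 = 0.10867 m.
At 47.83°: 1e-06° × 110570 × cos 47.83° = 1e-06 × 110570 × 0.6713 ≈ 0.074229 m.
Difference: 0.10867 − 0.074229 = 0.034436 m.
That is 0.0344361 m = 3.4436 cm.

3 centimeters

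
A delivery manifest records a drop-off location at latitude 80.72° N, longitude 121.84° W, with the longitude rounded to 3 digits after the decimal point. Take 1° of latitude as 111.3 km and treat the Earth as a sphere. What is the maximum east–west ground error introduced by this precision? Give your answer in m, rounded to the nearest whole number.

9 m

Rounding to 3 decimal places leaves the longitude within ±0.0005° of the true value.
Parallels shrink by cos φ, so at 80.72° a degree of longitude is 111300 × 0.1613 ≈ 17948.2 m.
Maximum E–W displacement: 0.0005 × 17948.2 = 8.97408 m.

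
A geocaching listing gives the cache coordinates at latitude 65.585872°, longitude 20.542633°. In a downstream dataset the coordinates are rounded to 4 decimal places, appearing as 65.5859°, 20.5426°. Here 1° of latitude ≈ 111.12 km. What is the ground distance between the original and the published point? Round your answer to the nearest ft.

The latitude changed by -0.000028° and the longitude by +0.000033°.
N–S: -0.000028° × 111120 m/° = -3.11136 m.
East–west at this latitude: 0.000033° × 111120 × cos 65.5859° ≈ 0.000033 × 45929.1 = 1.51566 m.
Distance: √(3.11136² + 1.51566²) ≈ 3.46089 m.
In feet: 3.46089 m ÷ 0.3048 ≈ 11.355 ft.

11 ft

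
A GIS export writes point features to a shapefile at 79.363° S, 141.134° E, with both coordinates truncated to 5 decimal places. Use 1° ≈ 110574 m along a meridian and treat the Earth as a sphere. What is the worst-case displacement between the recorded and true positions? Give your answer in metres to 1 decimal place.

Truncating at 5 decimal places can drop up to a full unit in the last place, so each coordinate may be off by as much as 1e-05°.
N–S: 1e-05° × 110574 m/° = 1.10574 m.
East–west component at 79.363°: 1e-05° × 110574 × cos 79.363° ≈ 1e-05 × 20410.4 ≈ 0.204104 m.
Combining orthogonally: (1.10574² + 0.204104²)^½ ≈ 1.12442 m.

1.1 metres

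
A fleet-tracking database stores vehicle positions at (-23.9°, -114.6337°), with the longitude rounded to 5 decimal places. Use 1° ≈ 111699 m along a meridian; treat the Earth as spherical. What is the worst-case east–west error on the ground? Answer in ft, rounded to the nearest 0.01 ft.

Rounding to 5 decimal places leaves the longitude within ±5e-06° of the true value.
At latitude 23.9° a degree of longitude spans 111699 m × cos 23.9° = 111699 × 0.9143 ≈ 102121 m.
East–west error: 5e-06° × 102121 m/° ≈ 0.510606 m.
Converting: 0.510606 m × 3.2808 ft/m ≈ 1.6752 ft.

1.68 ft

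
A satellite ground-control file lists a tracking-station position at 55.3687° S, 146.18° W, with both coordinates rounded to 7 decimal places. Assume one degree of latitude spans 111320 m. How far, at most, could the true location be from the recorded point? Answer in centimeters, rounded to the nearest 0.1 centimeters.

Rounding to 7 decimal places leaves each coordinate within ±5e-08° of the true value.
Latitude error → 5e-08 × 111320 = 0.005566 m along the meridian.
Longitude error → 5e-08 × 111320 × cos 55.3687° = 5e-08 × 111320 × 0.5683 ≈ 0.00316312 m.
Worst case both components are at the extreme and orthogonal: √(0.005566² + 0.00316312²) ≈ 0.00640201 m.
That is 0.00640201 m = 0.6402 cm.

0.6 centimeters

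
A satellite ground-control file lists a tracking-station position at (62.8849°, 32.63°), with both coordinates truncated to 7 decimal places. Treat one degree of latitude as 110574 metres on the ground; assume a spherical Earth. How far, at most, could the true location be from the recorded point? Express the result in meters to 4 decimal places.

0.0122 meters

Truncating at 7 decimal places can drop up to a full unit in the last place, so each coordinate may be off by as much as 1e-07°.
N–S: 1e-07° × 110574 m/° = 0.0110574 m.
E–W at 62.8849°: 1e-07° × 110574 × cos 62.8849° = 1e-07 × 110574 × 0.4558 ≈ 0.00503974 m.
The two errors are perpendicular, so the maximum displacement is √(0.0110574² + 0.00503974²) ≈ 0.0121518 m.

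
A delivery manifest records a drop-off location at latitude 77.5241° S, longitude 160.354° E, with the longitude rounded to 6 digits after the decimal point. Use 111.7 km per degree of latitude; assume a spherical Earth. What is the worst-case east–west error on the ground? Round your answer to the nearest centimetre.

Rounding to 6 decimal places leaves the longitude within ±5e-07° of the true value.
One degree of longitude at 77.5241° is 111700 × cos 77.5241° ≈ 111700 × 0.2160 = 24130.4 m.
Maximum E–W displacement: 5e-07 × 24130.4 = 0.0120652 m.
That is 0.0120652 m = 1.2065 cm.

1 centimetres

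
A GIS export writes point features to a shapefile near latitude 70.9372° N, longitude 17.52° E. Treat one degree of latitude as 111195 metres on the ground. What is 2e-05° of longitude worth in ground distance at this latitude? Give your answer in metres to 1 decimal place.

0.7 metres

One degree of longitude here spans 111195 × cos 70.9372° = 111195 × 0.3266 ≈ 36316.8 m; 2e-05° of that is 0.726335 m.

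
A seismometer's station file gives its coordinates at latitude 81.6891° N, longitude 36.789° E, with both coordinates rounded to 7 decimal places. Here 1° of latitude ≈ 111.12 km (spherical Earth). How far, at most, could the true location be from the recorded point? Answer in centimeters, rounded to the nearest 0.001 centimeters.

Rounding to 7 decimal places leaves each coordinate within ±5e-08° of the true value.
N–S: 5e-08° × 111120 m/° = 0.005556 m.
Longitude error → 5e-08 × 111120 × cos 81.6891° = 5e-08 × 111120 × 0.1445 ≈ 0.000803089 m.
Combining orthogonally: (0.005556² + 0.000803089²)^½ ≈ 0.00561374 m.
That is 0.00561374 m = 0.56137 cm.

0.561 centimeters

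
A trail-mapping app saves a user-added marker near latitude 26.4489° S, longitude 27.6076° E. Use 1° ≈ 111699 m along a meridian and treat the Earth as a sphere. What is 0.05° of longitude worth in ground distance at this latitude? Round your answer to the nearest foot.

16405 feet

At 26.4489° a degree of longitude is 111699 × cos 26.4489° ≈ 100008 m, so 0.05° corresponds to 5000.38 m.
In feet: 5000.38 m ÷ 0.3048 ≈ 16405 ft.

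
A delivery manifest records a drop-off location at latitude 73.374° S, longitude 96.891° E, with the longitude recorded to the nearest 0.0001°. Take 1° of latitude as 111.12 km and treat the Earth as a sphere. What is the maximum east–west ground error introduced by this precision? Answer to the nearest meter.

Rounding to 4 decimal places leaves the longitude within ±5e-05° of the true value.
At latitude 73.374° a degree of longitude spans 111120 m × cos 73.374° = 111120 × 0.2861 ≈ 31794 m.
So at most 5e-05° × 31794 ≈ 1.5897 m east–west.

2 meters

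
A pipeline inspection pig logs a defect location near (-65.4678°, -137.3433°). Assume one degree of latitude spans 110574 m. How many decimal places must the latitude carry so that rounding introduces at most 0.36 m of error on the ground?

One degree of latitude covers 110574 m.
N decimal places → at most half a unit in the last place, 0.5 × 10⁻ᴺ° = 110574/2 × 10⁻ᴺ m.
Need 0.5 × 110574 × 10⁻ᴺ ≤ 0.36 → 10⁻ᴺ ≤ 6.511e-06, so N ≥ 5.19.
N = 5 would give 0.553 m (too coarse); N = 6 gives 0.0553 m ≤ 0.36 m.

6 decimal places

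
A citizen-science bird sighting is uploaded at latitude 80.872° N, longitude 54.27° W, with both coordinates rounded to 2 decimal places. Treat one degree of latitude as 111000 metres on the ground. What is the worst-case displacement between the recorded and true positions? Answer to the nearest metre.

Rounding to 2 decimal places leaves each coordinate within ±0.005° of the true value.
N–S: 0.005° × 111000 m/° = 555 m.
Longitude error → 0.005 × 111000 × cos 80.872° = 0.005 × 111000 × 0.1586 ≈ 88.0455 m.
Combining orthogonally: (555² + 88.0455²)^½ ≈ 561.94 m.

562 metres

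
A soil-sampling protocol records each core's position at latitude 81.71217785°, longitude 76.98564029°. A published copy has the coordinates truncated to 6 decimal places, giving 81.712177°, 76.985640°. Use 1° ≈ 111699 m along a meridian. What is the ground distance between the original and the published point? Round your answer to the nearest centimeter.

The latitude changed by +0.00000085° and the longitude by +0.00000029°.
N–S: 0.00000085° × 111699 m/° = 0.0949442 m.
E–W at 81.7122°: 0.00000029° × 111699 × cos 81.7122° = 0.00000029 × 111699 × 0.1441 ≈ 0.00466928 m.
Hypotenuse of the two orthogonal shifts: √(0.0949442² + 0.00466928²) = 0.0950589 m.
That is 0.0950589 m = 9.5059 cm.

10 centimeters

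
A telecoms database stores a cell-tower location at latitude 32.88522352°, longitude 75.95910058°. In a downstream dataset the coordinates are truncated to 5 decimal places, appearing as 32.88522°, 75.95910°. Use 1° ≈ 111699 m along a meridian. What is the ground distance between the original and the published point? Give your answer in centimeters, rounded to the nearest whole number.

40 centimeters

The latitude changed by +0.00000352° and the longitude by +0.00000058°.
North–south shift: 0.00000352 × 111699 = 0.39318 m.
E–W at 32.8852°: 0.00000058° × 111699 × cos 32.8852° = 0.00000058 × 111699 × 0.8398 ≈ 0.0544042 m.
Distance: √(0.39318² + 0.0544042²) ≈ 0.396927 m.
That is 0.396927 m = 39.693 cm.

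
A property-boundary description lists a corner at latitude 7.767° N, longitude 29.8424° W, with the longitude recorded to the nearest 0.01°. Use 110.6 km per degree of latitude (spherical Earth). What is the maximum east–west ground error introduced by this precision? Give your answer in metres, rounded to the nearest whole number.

548 metres

Rounding to 2 decimal places leaves the longitude within ±0.005° of the true value.
At latitude 7.767° a degree of longitude spans 110600 m × cos 7.767° = 110600 × 0.9908 ≈ 109585 m.
East–west error: 0.005° × 109585 m/° ≈ 547.927 m.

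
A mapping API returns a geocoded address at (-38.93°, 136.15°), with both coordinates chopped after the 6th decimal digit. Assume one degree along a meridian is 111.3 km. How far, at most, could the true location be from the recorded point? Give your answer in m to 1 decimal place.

0.1 m

Truncating at 6 decimal places can drop up to a full unit in the last place, so each coordinate may be off by as much as 1e-06°.
Latitude error → 1e-06 × 111300 = 0.1113 m along the meridian.
East–west component at 38.93°: 1e-06° × 111300 × cos 38.93° ≈ 1e-06 × 86581.9 ≈ 0.0865819 m.
The two errors are perpendicular, so the maximum displacement is √(0.1113² + 0.0865819²) ≈ 0.141011 m.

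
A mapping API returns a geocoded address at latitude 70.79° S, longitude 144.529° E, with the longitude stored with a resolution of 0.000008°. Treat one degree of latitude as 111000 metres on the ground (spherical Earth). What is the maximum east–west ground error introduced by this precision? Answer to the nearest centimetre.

With a 0.000008° grid the true value lies within half a step, ±0.000008°/2 = ±4e-06°, of the stored one.
Parallels shrink by cos φ, so at 70.79° a degree of longitude is 111000 × 0.3290 ≈ 36522.5 m.
East–west error: 4e-06° × 36522.5 m/° ≈ 0.14609 m.
That is 0.14609 m = 14.609 cm.

15 centimetres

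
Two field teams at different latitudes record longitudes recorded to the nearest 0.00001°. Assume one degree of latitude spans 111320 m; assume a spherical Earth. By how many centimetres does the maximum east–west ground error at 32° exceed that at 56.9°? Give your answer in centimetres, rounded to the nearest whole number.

17 centimetres

Rounding to 5 decimal places leaves the longitude within ±5e-06° of the true value.
Error at 32° = 5e-06° × 111320 × cos 32° ≈ 0.5566 × 0.8480 = 0.47202 m.
At 56.9°: 5e-06° × 111320 × cos 56.9° = 5e-06 × 111320 × 0.5461 ≈ 0.30396 m.
Difference: 0.47202 − 0.30396 = 0.16806 m.
That is 0.168063 m = 16.806 cm.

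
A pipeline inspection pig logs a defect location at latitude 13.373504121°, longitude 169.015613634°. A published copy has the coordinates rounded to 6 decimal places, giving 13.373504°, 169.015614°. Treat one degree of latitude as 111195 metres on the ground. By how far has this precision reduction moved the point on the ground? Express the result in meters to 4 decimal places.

0.0418 meters

The latitude changed by +0.000000121° and the longitude by -0.000000366°.
N–S: 0.000000121° × 111195 m/° = 0.0134546 m.
E–W at 13.3735°: -0.000000366° × 111195 × cos 13.3735° = -0.000000366 × 111195 × 0.9729 ≈ -0.0395938 m.
Distance: √(0.0134546² + 0.0395938²) ≈ 0.0418174 m.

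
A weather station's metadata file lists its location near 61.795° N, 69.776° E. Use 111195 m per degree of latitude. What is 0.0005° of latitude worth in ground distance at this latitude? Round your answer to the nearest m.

56 m

Along a meridian 0.0005° is 0.0005 × 111195 = 55.5975 m.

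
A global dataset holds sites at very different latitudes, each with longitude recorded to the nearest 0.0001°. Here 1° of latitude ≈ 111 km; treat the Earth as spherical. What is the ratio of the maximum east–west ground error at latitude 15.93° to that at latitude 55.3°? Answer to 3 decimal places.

Rounding to 4 decimal places leaves the longitude within ±5e-05° of the true value.
Error at 15.93° = 5e-05° × 111000 × cos 15.93° ≈ 5.55 × 0.9616 = 5.3369 m.
At 55.3°: 5e-05° × 111000 × cos 55.3° = 5e-05 × 111000 × 0.5693 ≈ 3.1595 m.
Ratio: 5.3369 / 3.1595 = cos 15.93° / cos 55.3° ≈ 1.6891.

1.689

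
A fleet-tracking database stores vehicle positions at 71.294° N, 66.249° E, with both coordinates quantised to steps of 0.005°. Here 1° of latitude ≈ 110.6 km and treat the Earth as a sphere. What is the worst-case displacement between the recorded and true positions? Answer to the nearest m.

290 m

With a 0.005° grid the true value lies within half a step, ±0.005°/2 = ±0.0025°, of the stored one.
N–S: 0.0025° × 110600 m/° = 276.5 m.
East–west component at 71.294°: 0.0025° × 110600 × cos 71.294° ≈ 0.0025 × 35470.8 ≈ 88.6769 m.
Worst case both components are at the extreme and orthogonal: √(276.5² + 88.6769²) ≈ 290.372 m.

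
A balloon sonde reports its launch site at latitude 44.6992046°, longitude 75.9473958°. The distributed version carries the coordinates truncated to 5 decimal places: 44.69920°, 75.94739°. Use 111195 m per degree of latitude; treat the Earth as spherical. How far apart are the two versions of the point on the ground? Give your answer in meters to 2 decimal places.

0.69 meters

Δlat = 44.6992046 − 44.69920 = +0.0000046°; Δlon = 75.9473958 − 75.94739 = +0.0000058°.
N–S: 0.0000046° × 111195 m/° = 0.511497 m.
E–W at 44.6992°: 0.0000058° × 111195 × cos 44.6992° = 0.0000058 × 111195 × 0.7108 ≈ 0.458423 m.
Distance: √(0.511497² + 0.458423²) ≈ 0.686863 m.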